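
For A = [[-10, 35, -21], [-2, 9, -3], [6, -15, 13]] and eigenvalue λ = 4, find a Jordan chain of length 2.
We seek v_1 ∈ ker((A - 4I)^2) \ ker(A - 4I), then set v_{i+1} = (A - 4I) v_i.

One such chain is v_1 = [[9, 2, -3]]^T, v_2 = [[7, 1, -3]]^T. Check: (A - 4I) v_2 = [[0, 0, 0]]^T = 0.

v_1 = [[9, 2, -3]]^T, v_2 = [[7, 1, -3]]^T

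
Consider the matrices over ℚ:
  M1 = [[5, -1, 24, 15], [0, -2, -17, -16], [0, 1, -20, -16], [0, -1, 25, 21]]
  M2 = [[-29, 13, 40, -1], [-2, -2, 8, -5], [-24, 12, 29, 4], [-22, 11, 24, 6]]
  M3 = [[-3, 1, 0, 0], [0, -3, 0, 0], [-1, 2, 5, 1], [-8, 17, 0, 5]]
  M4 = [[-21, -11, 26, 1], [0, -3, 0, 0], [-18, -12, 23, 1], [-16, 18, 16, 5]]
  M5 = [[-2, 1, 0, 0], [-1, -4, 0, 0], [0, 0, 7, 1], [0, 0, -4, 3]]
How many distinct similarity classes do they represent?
Characteristic polynomials: χ_{M1} = (x - 5)^2(x + 3)^2, χ_{M2} = (x - 5)^2(x + 3)^2, χ_{M3} = (x - 5)^2(x + 3)^2, χ_{M4} = (x - 5)^2(x + 3)^2, χ_{M5} = (x - 5)^2(x + 3)^2.

{M1, M3, M4, M5}: invariant factors (x - 5)^2(x + 3)^2.

{M2}: invariant factors x + 3, (x - 5)^2(x + 3).

Matrices are similar if and only if their invariant-factor lists agree; the partition into similarity classes is {M1, M3, M4, M5}, {M2}.

2 classes: {M1, M3, M4, M5}, {M2}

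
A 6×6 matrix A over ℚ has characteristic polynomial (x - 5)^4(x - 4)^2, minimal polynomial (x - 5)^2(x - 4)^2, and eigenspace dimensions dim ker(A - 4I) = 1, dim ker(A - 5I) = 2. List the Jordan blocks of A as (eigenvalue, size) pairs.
λ = 4: algebraic multiplicity 2 (exponent in χ_A), largest block size 2 (exponent in m_A), 1 block (geometric multiplicity). This forces block sizes [2].
λ = 5: algebraic multiplicity 4 (exponent in χ_A), largest block size 2 (exponent in m_A), 2 blocks (geometric multiplicity). These force block sizes [2, 2].

Jordan blocks: (4, 2), (5, 2), (5, 2)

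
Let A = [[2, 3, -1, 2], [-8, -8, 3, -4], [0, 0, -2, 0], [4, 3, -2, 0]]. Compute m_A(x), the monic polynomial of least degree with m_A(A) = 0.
m_A(x) = (x + 2)^3

The characteristic polynomial factors as (x + 2)^4. The minimal polynomial is ∏(x - λ)^{k_λ} where k_λ is the size of the largest Jordan block at λ.

For λ = -2: rank(A + 2I) = 2, and the largest Jordan block has size 3 (the smallest k with rank((A + 2I)^k) = rank((A + 2I)^(k+1))).

So m_A(x) = (x + 2)^3.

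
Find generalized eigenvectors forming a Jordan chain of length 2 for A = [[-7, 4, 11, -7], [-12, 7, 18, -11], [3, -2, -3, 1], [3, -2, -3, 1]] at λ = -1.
We seek v_1 ∈ ker((A + I)^2) \ ker(A + I), then set v_{i+1} = (A + I) v_i.

One such chain is v_1 = [[1, 2, -1, -1]]^T, v_2 = [[-2, -3, 0, 0]]^T. Check: (A + I) v_2 = [[0, 0, 0, 0]]^T = 0.

v_1 = [[1, 2, -1, -1]]^T, v_2 = [[-2, -3, 0, 0]]^T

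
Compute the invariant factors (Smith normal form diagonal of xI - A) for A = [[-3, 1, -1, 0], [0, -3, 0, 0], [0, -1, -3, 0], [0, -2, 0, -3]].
x + 3, (x + 3)^3

The Jordan structure of A has elementary divisors (x + 3)^3, (x + 3). Arranging the block sizes at each eigenvalue in decreasing order and taking row products gives the invariant factors.

Invariant factors (smallest first, each dividing the next): x + 3, (x + 3)^3.

Check: the last factor (x + 3)^3 is the minimal polynomial, and the product (x + 3)^4 is the characteristic polynomial.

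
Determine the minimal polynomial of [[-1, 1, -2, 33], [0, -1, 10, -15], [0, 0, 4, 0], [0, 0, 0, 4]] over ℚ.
The characteristic polynomial factors as (x - 4)^2(x + 1)^2. The minimal polynomial is ∏(x - λ)^{k_λ} where k_λ is the size of the largest Jordan block at λ.

For λ = -1: rank(A + I) = 3, and the largest Jordan block has size 2 (the smallest k with rank((A + I)^k) = rank((A + I)^(k+1))).
For λ = 4: rank(A - 4I) = 2, and the largest Jordan block has size 1 (the smallest k with rank((A - 4I)^k) = rank((A - 4I)^(k+1))).

So m_A(x) = (x - 4)(x + 1)^2.

m_A(x) = (x - 4)(x + 1)^2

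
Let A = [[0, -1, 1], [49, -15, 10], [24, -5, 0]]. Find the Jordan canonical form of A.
J = [[-5, 1, 0], [0, -5, 1], [0, 0, -5]]

The characteristic polynomial is det(xI - A) = (x + 5)^3, so the eigenvalues are -5 (algebraic multiplicity 3).

For λ = -5: rank(A + 5I) = 2, rank((A + 5I)^2) = 1, rank((A + 5I)^3) = 0. The eigenspace has dimension 3 - 2 = 1, so there is 1 Jordan block; the rank sequence gives block sizes [3].

Assembling the blocks gives the Jordan form J above.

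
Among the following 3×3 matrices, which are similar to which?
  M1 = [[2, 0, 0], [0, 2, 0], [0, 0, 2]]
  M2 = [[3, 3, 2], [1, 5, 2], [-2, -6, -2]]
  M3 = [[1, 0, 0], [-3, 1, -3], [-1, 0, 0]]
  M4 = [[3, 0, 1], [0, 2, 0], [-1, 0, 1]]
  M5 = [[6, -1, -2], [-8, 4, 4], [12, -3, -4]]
Characteristic polynomials: χ_{M1} = (x - 2)^3, χ_{M2} = (x - 2)^3, χ_{M3} = x(x - 1)^2, χ_{M4} = (x - 2)^3, χ_{M5} = (x - 2)^3.

{M1}: invariant factors x - 2, x - 2, x - 2.

{M2, M4, M5}: invariant factors x - 2, (x - 2)^2.

{M3}: invariant factors x - 1, x(x - 1).

Matrices are similar if and only if their invariant-factor lists agree; the partition into similarity classes is {M1}, {M2, M4, M5}, {M3}.

3 classes: {M1}, {M2, M4, M5}, {M3}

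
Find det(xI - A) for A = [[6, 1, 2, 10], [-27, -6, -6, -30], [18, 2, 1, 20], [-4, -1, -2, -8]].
xI - A = [[x - 6, -1, -2, -10], [27, x + 6, 6, 30], [-18, -2, x - 1, -20], [4, 1, 2, x + 8]].

Expanding det(xI - A) along the first row:
det(xI - A) = + (x - 6)·det([[x + 6, 6, 30], [-2, x - 1, -20], [1, 2, x + 8]]) - (-1)·det([[27, 6, 30], [-18, x - 1, -20], [4, 2, x + 8]]) + (-2)·det([[27, x + 6, 30], [-18, -2, -20], [4, 1, x + 8]]) - (-10)·det([[27, x + 6, 6], [-18, -2, x - 1], [4, 1, 2]]).

Evaluating gives χ_A(x) = x^4 + 7x^3 + 9x^2 - 27x - 54 = (x - 2)(x + 3)^3.

χ_A(x) = (x - 2)(x + 3)^3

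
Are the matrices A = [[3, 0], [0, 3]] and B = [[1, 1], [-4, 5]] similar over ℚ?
Both have characteristic polynomial (x - 3)^2, but the minimal polynomial of A is x - 3 while the minimal polynomial of B is (x - 3)^2. The minimal polynomial is a similarity invariant, so A and B are not similar.

No.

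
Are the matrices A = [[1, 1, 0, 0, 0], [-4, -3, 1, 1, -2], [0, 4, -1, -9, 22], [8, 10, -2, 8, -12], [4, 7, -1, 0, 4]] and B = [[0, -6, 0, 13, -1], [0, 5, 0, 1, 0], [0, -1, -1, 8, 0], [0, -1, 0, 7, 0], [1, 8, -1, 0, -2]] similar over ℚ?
Yes.

Two matrices over a field are similar if and only if they have the same invariant factors.

Both A and B have characteristic polynomial (x - 6)^2(x + 1)^3 and minimal polynomial (x - 6)^2(x + 1)^3. Computing further, both have invariant factors (x - 6)^2(x + 1)^3. Hence A and B are similar.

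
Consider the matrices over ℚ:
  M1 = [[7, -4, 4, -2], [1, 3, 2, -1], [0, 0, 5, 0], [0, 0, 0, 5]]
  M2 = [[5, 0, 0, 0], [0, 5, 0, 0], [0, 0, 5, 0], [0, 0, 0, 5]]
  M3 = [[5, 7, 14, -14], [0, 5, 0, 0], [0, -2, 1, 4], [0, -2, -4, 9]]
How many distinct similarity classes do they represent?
2 classes: {M1, M3}, {M2}

Characteristic polynomials: χ_{M1} = (x - 5)^4, χ_{M2} = (x - 5)^4, χ_{M3} = (x - 5)^4.

{M1, M3}: invariant factors x - 5, x - 5, (x - 5)^2.

{M2}: invariant factors x - 5, x - 5, x - 5, x - 5.

Matrices are similar if and only if their invariant-factor lists agree; the partition into similarity classes is {M1, M3}, {M2}.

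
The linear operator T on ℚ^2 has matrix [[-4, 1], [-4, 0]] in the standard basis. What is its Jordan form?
The characteristic polynomial is det(xI - A) = (x + 2)^2, so the eigenvalues are -2 (algebraic multiplicity 2).

For λ = -2: rank(A + 2I) = 1, rank((A + 2I)^2) = 0. The eigenspace has dimension 2 - 1 = 1, so there is 1 Jordan block; the rank sequence gives block sizes [2].

Assembling the blocks gives the Jordan form J above.

J = [[-2, 1], [0, -2]]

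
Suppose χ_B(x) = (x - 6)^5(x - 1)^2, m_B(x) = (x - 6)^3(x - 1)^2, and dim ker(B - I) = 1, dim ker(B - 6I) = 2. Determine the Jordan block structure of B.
Jordan blocks: (1, 2), (6, 3), (6, 2)

λ = 1: algebraic multiplicity 2 (exponent in χ_B), largest block size 2 (exponent in m_B), 1 block (geometric multiplicity). This forces block sizes [2].
λ = 6: algebraic multiplicity 5 (exponent in χ_B), largest block size 3 (exponent in m_B), 2 blocks (geometric multiplicity). These force block sizes [3, 2].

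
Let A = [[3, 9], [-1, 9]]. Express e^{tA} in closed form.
e^{tA} = [[(1 - 3*t)*e^{6*t}, 9*t*e^{6*t}], [-t*e^{6*t}, (3*t + 1)*e^{6*t}]]

A has Jordan form J = [[6, 1], [0, 6]] with A = PJP^{-1}, so e^{tA} = P e^{tJ} P^{-1}.

For a Jordan block J_k(λ), e^{tJ_k(λ)} = e^{λt} · (I + tN + t^2 N^2/2! + ... + t^{k-1} N^{k-1}/(k-1)!) where N is the nilpotent superdiagonal part.

Assembling the blocks and conjugating back gives the entries of e^{tA} as shown above.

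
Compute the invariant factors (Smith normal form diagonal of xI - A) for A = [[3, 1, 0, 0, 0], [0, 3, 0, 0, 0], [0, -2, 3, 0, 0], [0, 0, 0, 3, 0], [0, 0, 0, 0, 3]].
x - 3, x - 3, x - 3, (x - 3)^2

The Jordan structure of A has elementary divisors (x - 3)^2, (x - 3), (x - 3), (x - 3). Arranging the block sizes at each eigenvalue in decreasing order and taking row products gives the invariant factors.

Invariant factors (smallest first, each dividing the next): x - 3, x - 3, x - 3, (x - 3)^2.

Check: the last factor (x - 3)^2 is the minimal polynomial, and the product (x - 3)^5 is the characteristic polynomial.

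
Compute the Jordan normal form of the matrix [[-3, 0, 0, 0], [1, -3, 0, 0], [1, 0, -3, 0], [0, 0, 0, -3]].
The characteristic polynomial is det(xI - A) = (x + 3)^4, so the eigenvalues are -3 (algebraic multiplicity 4).

For λ = -3: rank(A + 3I) = 1, rank((A + 3I)^2) = 0. The eigenspace has dimension 4 - 1 = 3, so there are 3 Jordan blocks; the rank sequence gives block sizes [2, 1, 1].

Assembling the blocks gives the Jordan form J above.

J = [[-3, 1, 0, 0], [0, -3, 0, 0], [0, 0, -3, 0], [0, 0, 0, -3]]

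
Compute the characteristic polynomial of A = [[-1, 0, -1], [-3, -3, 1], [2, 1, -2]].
χ_A(x) = (x + 2)^3

xI - A = [[x + 1, 0, 1], [3, x + 3, -1], [-2, -1, x + 2]].

Expanding det(xI - A) along the first row:
det(xI - A) = + (x + 1)·det([[x + 3, -1], [-1, x + 2]]) - (0)·det([[3, -1], [-2, x + 2]]) + (1)·det([[3, x + 3], [-2, -1]]).

Evaluating gives χ_A(x) = x^3 + 6x^2 + 12x + 8 = (x + 2)^3.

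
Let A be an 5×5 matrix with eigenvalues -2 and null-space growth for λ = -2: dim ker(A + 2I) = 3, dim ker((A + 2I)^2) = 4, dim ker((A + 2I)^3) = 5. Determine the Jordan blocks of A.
Jordan blocks: (-2, 3), (-2, 1), (-2, 1)

λ = -2: successive nullity increments [3, 1, 1] count blocks of size ≥ k; block sizes are [3, 1, 1].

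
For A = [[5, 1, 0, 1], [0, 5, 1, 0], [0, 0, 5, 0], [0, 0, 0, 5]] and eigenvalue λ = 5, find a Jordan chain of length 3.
We seek v_1 ∈ ker((A - 5I)^3) \ ker((A - 5I)^2), then set v_{i+1} = (A - 5I) v_i.

One such chain is v_1 = [[1, 0, 1, 0]]^T, v_2 = [[0, 1, 0, 0]]^T, v_3 = [[1, 0, 0, 0]]^T. Check: (A - 5I) v_3 = [[0, 0, 0, 0]]^T = 0.

v_1 = [[1, 0, 1, 0]]^T, v_2 = [[0, 1, 0, 0]]^T, v_3 = [[1, 0, 0, 0]]^T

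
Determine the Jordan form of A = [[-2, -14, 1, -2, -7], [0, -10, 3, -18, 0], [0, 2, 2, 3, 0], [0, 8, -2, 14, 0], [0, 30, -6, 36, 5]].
J = [[-2, 0, 0, 0, 0], [0, 2, 1, 0, 0], [0, 0, 2, 1, 0], [0, 0, 0, 2, 0], [0, 0, 0, 0, 5]]

The characteristic polynomial is det(xI - A) = (x - 5)(x - 2)^3(x + 2), so the eigenvalues are -2 (algebraic multiplicity 1), 2 (algebraic multiplicity 3), 5 (algebraic multiplicity 1).

For λ = -2: algebraic multiplicity 1 gives one 1×1 block.

For λ = 2: rank(A - 2I) = 4, rank((A - 2I)^2) = 3, rank((A - 2I)^3) = 2. The eigenspace has dimension 5 - 4 = 1, so there is 1 Jordan block; the rank sequence gives block sizes [3].

For λ = 5: algebraic multiplicity 1 gives one 1×1 block.

Assembling the blocks gives the Jordan form J above.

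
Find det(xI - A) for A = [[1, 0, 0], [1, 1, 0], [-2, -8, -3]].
xI - A = [[x - 1, 0, 0], [-1, x - 1, 0], [2, 8, x + 3]].

Expanding det(xI - A) along the first row:
det(xI - A) = + (x - 1)·det([[x - 1, 0], [8, x + 3]]) - (0)·det([[-1, 0], [2, x + 3]]) + (0)·det([[-1, x - 1], [2, 8]]).

Evaluating gives χ_A(x) = x^3 + x^2 - 5x + 3 = (x - 1)^2(x + 3).

χ_A(x) = (x - 1)^2(x + 3)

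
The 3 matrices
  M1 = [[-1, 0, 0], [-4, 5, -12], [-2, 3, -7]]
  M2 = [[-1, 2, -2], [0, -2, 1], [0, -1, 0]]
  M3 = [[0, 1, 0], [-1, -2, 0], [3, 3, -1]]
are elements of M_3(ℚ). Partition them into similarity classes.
Characteristic polynomials: χ_{M1} = (x + 1)^3, χ_{M2} = (x + 1)^3, χ_{M3} = (x + 1)^3.

{M1, M2, M3}: invariant factors x + 1, (x + 1)^2.

Matrices are similar if and only if their invariant-factor lists agree; the partition into similarity classes is {M1, M2, M3}.

1 class: {M1, M2, M3}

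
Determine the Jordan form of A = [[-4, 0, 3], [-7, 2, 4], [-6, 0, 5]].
The characteristic polynomial is det(xI - A) = (x - 2)^2(x + 1), so the eigenvalues are -1 (algebraic multiplicity 1), 2 (algebraic multiplicity 2).

For λ = -1: algebraic multiplicity 1 gives one 1×1 block.

For λ = 2: rank(A - 2I) = 2, rank((A - 2I)^2) = 1. The eigenspace has dimension 3 - 2 = 1, so there is 1 Jordan block; the rank sequence gives block sizes [2].

Assembling the blocks gives the Jordan form J above.

J = [[-1, 0, 0], [0, 2, 1], [0, 0, 2]]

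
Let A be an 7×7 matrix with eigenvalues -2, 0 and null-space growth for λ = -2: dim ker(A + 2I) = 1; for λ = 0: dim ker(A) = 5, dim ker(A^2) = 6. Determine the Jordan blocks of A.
Jordan blocks: (-2, 1), (0, 2), (0, 1), (0, 1), (0, 1), (0, 1)

λ = -2: successive nullity increments [1] count blocks of size ≥ k; block sizes are [1].
λ = 0: successive nullity increments [5, 1] count blocks of size ≥ k; block sizes are [2, 1, 1, 1, 1].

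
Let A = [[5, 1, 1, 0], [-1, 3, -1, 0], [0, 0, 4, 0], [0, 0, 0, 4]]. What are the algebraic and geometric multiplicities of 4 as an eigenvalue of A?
The characteristic polynomial is (x - 4)^4, so the factor x - 4 appears with exponent 4: the algebraic multiplicity is 4.

rank(A - 4I) = 1, so the eigenspace has dimension 4 - 1 = 3: the geometric multiplicity is 3.

Since 3 < 4, A is not diagonalizable.

algebraic multiplicity 4, geometric multiplicity 3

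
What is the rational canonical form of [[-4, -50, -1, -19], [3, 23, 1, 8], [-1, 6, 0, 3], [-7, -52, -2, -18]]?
R = [[0, 0, 0, -3], [1, 0, 0, 1], [0, 1, 0, 2], [0, 0, 1, 1]]

The invariant factors of A (the non-unit diagonal entries of the Smith normal form of xI - A over ℚ[x]) are (x - 1)(x^3 - 2x - 3), each dividing the next. The characteristic polynomial is their product, (x - 1)(x^3 - 2x - 3).

The rational canonical form is the block-diagonal matrix of companion matrices C(f_i):
R = [[0, 0, 0, -3], [1, 0, 0, 1], [0, 1, 0, 2], [0, 0, 1, 1]].

Note the characteristic polynomial does not split into linear factors over ℚ, so A has no Jordan form over ℚ; the rational canonical form exists over any field.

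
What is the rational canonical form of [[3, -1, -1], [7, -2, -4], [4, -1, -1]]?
The invariant factors of A (the non-unit diagonal entries of the Smith normal form of xI - A over ℚ[x]) are x^3 - 2, each dividing the next. The characteristic polynomial is their product, x^3 - 2.

The rational canonical form is the block-diagonal matrix of companion matrices C(f_i):
R = [[0, 0, 2], [1, 0, 0], [0, 1, 0]].

Note the characteristic polynomial does not split into linear factors over ℚ, so A has no Jordan form over ℚ; the rational canonical form exists over any field.

R = [[0, 0, 2], [1, 0, 0], [0, 1, 0]]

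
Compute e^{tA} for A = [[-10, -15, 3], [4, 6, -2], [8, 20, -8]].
A has Jordan form J = [[-4, 1, 0], [0, -4, 0], [0, 0, -4]] with A = PJP^{-1}, so e^{tA} = P e^{tJ} P^{-1}.

For a Jordan block J_k(λ), e^{tJ_k(λ)} = e^{λt} · (I + tN + t^2 N^2/2! + ... + t^{k-1} N^{k-1}/(k-1)!) where N is the nilpotent superdiagonal part.

Assembling the blocks and conjugating back gives the entries of e^{tA} as shown above.

e^{tA} = [[(1 - 6*t)*e^{-4*t}, -15*t*e^{-4*t}, 3*t*e^{-4*t}], [4*t*e^{-4*t}, (10*t + 1)*e^{-4*t}, -2*t*e^{-4*t}], [8*t*e^{-4*t}, 20*t*e^{-4*t}, (1 - 4*t)*e^{-4*t}]]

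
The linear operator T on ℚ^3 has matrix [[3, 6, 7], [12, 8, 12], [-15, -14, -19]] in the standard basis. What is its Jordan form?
J = [[-4, 1, 0], [0, -4, 0], [0, 0, 0]]

The characteristic polynomial is det(xI - A) = x(x + 4)^2, so the eigenvalues are -4 (algebraic multiplicity 2), 0 (algebraic multiplicity 1).

For λ = -4: rank(A + 4I) = 2, rank((A + 4I)^2) = 1. The eigenspace has dimension 3 - 2 = 1, so there is 1 Jordan block; the rank sequence gives block sizes [2].

For λ = 0: algebraic multiplicity 1 gives one 1×1 block.

Assembling the blocks gives the Jordan form J above.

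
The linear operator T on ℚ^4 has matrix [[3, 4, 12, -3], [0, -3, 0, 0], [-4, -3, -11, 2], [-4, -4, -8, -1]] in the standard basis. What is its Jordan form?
J = [[-3, 1, 0, 0], [0, -3, 0, 0], [0, 0, -3, 1], [0, 0, 0, -3]]

The characteristic polynomial is det(xI - A) = (x + 3)^4, so the eigenvalues are -3 (algebraic multiplicity 4).

For λ = -3: rank(A + 3I) = 2, rank((A + 3I)^2) = 0. The eigenspace has dimension 4 - 2 = 2, so there are 2 Jordan blocks; the rank sequence gives block sizes [2, 2].

Assembling the blocks gives the Jordan form J above.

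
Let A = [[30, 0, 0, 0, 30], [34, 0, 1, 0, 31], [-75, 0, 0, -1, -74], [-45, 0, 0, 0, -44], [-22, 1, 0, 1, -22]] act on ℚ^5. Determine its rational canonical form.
The invariant factors of A (the non-unit diagonal entries of the Smith normal form of xI - A over ℚ[x]) are (x - 5)(x - 3)(x^3 - 2x - 2), each dividing the next. The characteristic polynomial is their product, (x - 5)(x - 3)(x^3 - 2x - 2).

The rational canonical form is the block-diagonal matrix of companion matrices C(f_i):
R = [[0, 0, 0, 0, 30], [1, 0, 0, 0, 14], [0, 1, 0, 0, -14], [0, 0, 1, 0, -13], [0, 0, 0, 1, 8]].

Note the characteristic polynomial does not split into linear factors over ℚ, so A has no Jordan form over ℚ; the rational canonical form exists over any field.

R = [[0, 0, 0, 0, 30], [1, 0, 0, 0, 14], [0, 1, 0, 0, -14], [0, 0, 1, 0, -13], [0, 0, 0, 1, 8]]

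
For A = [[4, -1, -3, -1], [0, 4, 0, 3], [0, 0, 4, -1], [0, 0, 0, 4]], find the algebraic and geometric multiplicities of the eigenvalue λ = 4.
The characteristic polynomial is (x - 4)^4, so the factor x - 4 appears with exponent 4: the algebraic multiplicity is 4.

rank(A - 4I) = 2, so the eigenspace has dimension 4 - 2 = 2: the geometric multiplicity is 2.

Since 2 < 4, A is not diagonalizable.

algebraic multiplicity 4, geometric multiplicity 2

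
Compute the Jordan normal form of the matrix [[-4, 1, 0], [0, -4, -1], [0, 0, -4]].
The characteristic polynomial is det(xI - A) = (x + 4)^3, so the eigenvalues are -4 (algebraic multiplicity 3).

For λ = -4: rank(A + 4I) = 2, rank((A + 4I)^2) = 1, rank((A + 4I)^3) = 0. The eigenspace has dimension 3 - 2 = 1, so there is 1 Jordan block; the rank sequence gives block sizes [3].

Assembling the blocks gives the Jordan form J above.

J = [[-4, 1, 0], [0, -4, 1], [0, 0, -4]]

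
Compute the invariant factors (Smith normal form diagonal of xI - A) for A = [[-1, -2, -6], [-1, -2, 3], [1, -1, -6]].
x + 3, (x + 3)^2

The Jordan structure of A has elementary divisors (x + 3)^2, (x + 3). Arranging the block sizes at each eigenvalue in decreasing order and taking row products gives the invariant factors.

Invariant factors (smallest first, each dividing the next): x + 3, (x + 3)^2.

Check: the last factor (x + 3)^2 is the minimal polynomial, and the product (x + 3)^3 is the characteristic polynomial.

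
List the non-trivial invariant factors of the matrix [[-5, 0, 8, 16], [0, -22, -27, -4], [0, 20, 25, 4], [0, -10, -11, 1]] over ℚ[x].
The Jordan structure of A has elementary divisors (x + 5), (x + 2), (x - 3)^2. Arranging the block sizes at each eigenvalue in decreasing order and taking row products gives the invariant factors.

Invariant factors (smallest first, each dividing the next): (x - 3)^2(x + 2)(x + 5).

Check: the last factor (x - 3)^2(x + 2)(x + 5) is the minimal polynomial, and the product (x - 3)^2(x + 2)(x + 5) is the characteristic polynomial.

(x - 3)^2(x + 2)(x + 5)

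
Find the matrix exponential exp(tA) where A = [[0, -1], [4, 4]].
e^{tA} = [[(1 - 2*t)*e^{2*t}, -t*e^{2*t}], [4*t*e^{2*t}, (2*t + 1)*e^{2*t}]]

A has Jordan form J = [[2, 1], [0, 2]] with A = PJP^{-1}, so e^{tA} = P e^{tJ} P^{-1}.

For a Jordan block J_k(λ), e^{tJ_k(λ)} = e^{λt} · (I + tN + t^2 N^2/2! + ... + t^{k-1} N^{k-1}/(k-1)!) where N is the nilpotent superdiagonal part.

Assembling the blocks and conjugating back gives the entries of e^{tA} as shown above.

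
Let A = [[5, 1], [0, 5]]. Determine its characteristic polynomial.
χ_A(x) = (x - 5)^2

xI - A = [[x - 5, -1], [0, x - 5]].

Expanding det(xI - A) along the first row:
det(xI - A) = + (x - 5)·det([[x - 5]]) - (-1)·det([[0]]).

Evaluating gives χ_A(x) = x^2 - 10x + 25 = (x - 5)^2.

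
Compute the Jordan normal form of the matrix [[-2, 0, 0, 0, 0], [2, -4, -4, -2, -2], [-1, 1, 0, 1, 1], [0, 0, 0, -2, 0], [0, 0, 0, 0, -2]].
J = [[-2, 1, 0, 0, 0], [0, -2, 0, 0, 0], [0, 0, -2, 0, 0], [0, 0, 0, -2, 0], [0, 0, 0, 0, -2]]

The characteristic polynomial is det(xI - A) = (x + 2)^5, so the eigenvalues are -2 (algebraic multiplicity 5).

For λ = -2: rank(A + 2I) = 1, rank((A + 2I)^2) = 0. The eigenspace has dimension 5 - 1 = 4, so there are 4 Jordan blocks; the rank sequence gives block sizes [2, 1, 1, 1].

Assembling the blocks gives the Jordan form J above.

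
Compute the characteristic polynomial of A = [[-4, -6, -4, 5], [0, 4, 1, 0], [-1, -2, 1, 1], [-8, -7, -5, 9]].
xI - A = [[x + 4, 6, 4, -5], [0, x - 4, -1, 0], [1, 2, x - 1, -1], [8, 7, 5, x - 9]].

Expanding det(xI - A) along the first row:
det(xI - A) = + (x + 4)·det([[x - 4, -1, 0], [2, x - 1, -1], [7, 5, x - 9]]) - (6)·det([[0, -1, 0], [1, x - 1, -1], [8, 5, x - 9]]) + (4)·det([[0, x - 4, 0], [1, 2, -1], [8, 7, x - 9]]) - (-5)·det([[0, x - 4, -1], [1, 2, x - 1], [8, 7, 5]]).

Evaluating gives χ_A(x) = x^4 - 10x^3 + 36x^2 - 54x + 27 = (x - 3)^3(x - 1).

χ_A(x) = (x - 3)^3(x - 1)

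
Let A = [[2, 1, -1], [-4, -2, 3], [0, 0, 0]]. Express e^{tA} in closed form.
A has Jordan form J = [[0, 1, 0], [0, 0, 1], [0, 0, 0]] with A = PJP^{-1}, so e^{tA} = P e^{tJ} P^{-1}.

For a Jordan block J_k(λ), e^{tJ_k(λ)} = e^{λt} · (I + tN + t^2 N^2/2! + ... + t^{k-1} N^{k-1}/(k-1)!) where N is the nilpotent superdiagonal part.

Assembling the blocks and conjugating back gives the entries of e^{tA} as shown above.

e^{tA} = [[2*t + 1, t, t*(t - 2)/2], [-4*t, 1 - 2*t, t*(3 - t)], [0, 0, 1]]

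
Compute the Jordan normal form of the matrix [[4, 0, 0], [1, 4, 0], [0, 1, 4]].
J = [[4, 1, 0], [0, 4, 1], [0, 0, 4]]

The characteristic polynomial is det(xI - A) = (x - 4)^3, so the eigenvalues are 4 (algebraic multiplicity 3).

For λ = 4: rank(A - 4I) = 2, rank((A - 4I)^2) = 1, rank((A - 4I)^3) = 0. The eigenspace has dimension 3 - 2 = 1, so there is 1 Jordan block; the rank sequence gives block sizes [3].

Assembling the blocks gives the Jordan form J above.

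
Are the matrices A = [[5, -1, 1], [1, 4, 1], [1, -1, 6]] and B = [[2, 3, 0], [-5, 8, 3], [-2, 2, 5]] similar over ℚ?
Yes.

Two matrices over a field are similar if and only if they have the same invariant factors.

Both A and B have characteristic polynomial (x - 5)^3 and minimal polynomial (x - 5)^3. Computing further, both have invariant factors (x - 5)^3. Hence A and B are similar.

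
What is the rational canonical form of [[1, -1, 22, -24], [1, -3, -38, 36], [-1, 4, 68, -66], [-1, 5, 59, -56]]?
The invariant factors of A (the non-unit diagonal entries of the Smith normal form of xI - A over ℚ[x]) are x(x - 6)(x^2 - 4x + 6), each dividing the next. The characteristic polynomial is their product, x(x - 6)(x^2 - 4x + 6).

The rational canonical form is the block-diagonal matrix of companion matrices C(f_i):
R = [[0, 0, 0, 0], [1, 0, 0, 36], [0, 1, 0, -30], [0, 0, 1, 10]].

Note the characteristic polynomial does not split into linear factors over ℚ, so A has no Jordan form over ℚ; the rational canonical form exists over any field.

R = [[0, 0, 0, 0], [1, 0, 0, 36], [0, 1, 0, -30], [0, 0, 1, 10]]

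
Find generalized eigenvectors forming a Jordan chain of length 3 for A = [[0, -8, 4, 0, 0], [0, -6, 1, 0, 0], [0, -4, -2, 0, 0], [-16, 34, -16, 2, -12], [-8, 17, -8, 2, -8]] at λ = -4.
v_1 = [[-1, 0, 1, 0, 0]]^T, v_2 = [[0, 1, 2, 0, 0]]^T, v_3 = [[0, 0, 0, 2, 1]]^T

We seek v_1 ∈ ker((A + 4I)^3) \ ker((A + 4I)^2), then set v_{i+1} = (A + 4I) v_i.

One such chain is v_1 = [[-1, 0, 1, 0, 0]]^T, v_2 = [[0, 1, 2, 0, 0]]^T, v_3 = [[0, 0, 0, 2, 1]]^T. Check: (A + 4I) v_3 = [[0, 0, 0, 0, 0]]^T = 0.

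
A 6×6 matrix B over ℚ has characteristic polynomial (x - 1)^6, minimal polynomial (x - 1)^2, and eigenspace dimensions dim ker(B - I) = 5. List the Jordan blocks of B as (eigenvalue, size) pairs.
Jordan blocks: (1, 2), (1, 1), (1, 1), (1, 1), (1, 1)

λ = 1: algebraic multiplicity 6 (exponent in χ_B), largest block size 2 (exponent in m_B), 5 blocks (geometric multiplicity). These force block sizes [2, 1, 1, 1, 1].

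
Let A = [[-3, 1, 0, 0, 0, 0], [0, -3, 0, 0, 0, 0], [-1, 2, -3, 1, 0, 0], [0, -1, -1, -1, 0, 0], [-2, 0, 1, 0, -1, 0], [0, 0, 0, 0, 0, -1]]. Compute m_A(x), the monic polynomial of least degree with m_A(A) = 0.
m_A(x) = (x + 1)(x + 2)^2(x + 3)^2

The characteristic polynomial factors as (x + 1)^2(x + 2)^2(x + 3)^2. The minimal polynomial is ∏(x - λ)^{k_λ} where k_λ is the size of the largest Jordan block at λ.

For λ = -3: rank(A + 3I) = 5, and the largest Jordan block has size 2 (the smallest k with rank((A + 3I)^k) = rank((A + 3I)^(k+1))).
For λ = -2: rank(A + 2I) = 5, and the largest Jordan block has size 2 (the smallest k with rank((A + 2I)^k) = rank((A + 2I)^(k+1))).
For λ = -1: rank(A + I) = 4, and the largest Jordan block has size 1 (the smallest k with rank((A + I)^k) = rank((A + I)^(k+1))).

So m_A(x) = (x + 1)(x + 2)^2(x + 3)^2.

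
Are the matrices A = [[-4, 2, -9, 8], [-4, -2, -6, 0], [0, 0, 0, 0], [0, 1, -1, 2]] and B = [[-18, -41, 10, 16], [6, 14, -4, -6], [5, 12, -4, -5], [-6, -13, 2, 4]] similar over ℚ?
Two matrices over a field are similar if and only if they have the same invariant factors.

Both A and B have characteristic polynomial x^2(x + 2)^2 and minimal polynomial x^2(x + 2)^2. Computing further, both have invariant factors x^2(x + 2)^2. Hence A and B are similar.

Yes.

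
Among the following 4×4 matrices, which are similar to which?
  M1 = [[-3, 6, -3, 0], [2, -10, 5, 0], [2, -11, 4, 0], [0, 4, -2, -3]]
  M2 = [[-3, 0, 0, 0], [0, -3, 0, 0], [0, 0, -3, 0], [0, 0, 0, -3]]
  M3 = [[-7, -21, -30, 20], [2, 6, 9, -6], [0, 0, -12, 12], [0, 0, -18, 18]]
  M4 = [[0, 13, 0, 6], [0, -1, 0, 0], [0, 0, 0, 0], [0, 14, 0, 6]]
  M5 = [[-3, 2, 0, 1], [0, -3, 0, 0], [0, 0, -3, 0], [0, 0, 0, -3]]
5 classes: {M1}, {M2}, {M3}, {M4}, {M5}

Characteristic polynomials: χ_{M1} = (x + 3)^4, χ_{M2} = (x + 3)^4, χ_{M3} = x^2(x - 6)(x + 1), χ_{M4} = x^2(x - 6)(x + 1), χ_{M5} = (x + 3)^4.

{M1}: invariant factors x + 3, (x + 3)^3.

{M2}: invariant factors x + 3, x + 3, x + 3, x + 3.

{M3}: invariant factors x^2(x - 6)(x + 1).

{M4}: invariant factors x, x(x - 6)(x + 1).

{M5}: invariant factors x + 3, x + 3, (x + 3)^2.

Matrices are similar if and only if their invariant-factor lists agree; the partition into similarity classes is {M1}, {M2}, {M3}, {M4}, {M5}.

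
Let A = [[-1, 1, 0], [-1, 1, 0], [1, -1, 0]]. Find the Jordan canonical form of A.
The characteristic polynomial is det(xI - A) = x^3, so the eigenvalues are 0 (algebraic multiplicity 3).

For λ = 0: rank(A) = 1, rank(A^2) = 0. The eigenspace has dimension 3 - 1 = 2, so there are 2 Jordan blocks; the rank sequence gives block sizes [2, 1].

Assembling the blocks gives the Jordan form J above.

J = [[0, 1, 0], [0, 0, 0], [0, 0, 0]]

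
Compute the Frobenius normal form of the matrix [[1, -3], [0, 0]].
R = [[0, 0], [1, 1]]

The invariant factors of A (the non-unit diagonal entries of the Smith normal form of xI - A over ℚ[x]) are x(x - 1), each dividing the next. The characteristic polynomial is their product, x(x - 1).

The rational canonical form is the block-diagonal matrix of companion matrices C(f_i):
R = [[0, 0], [1, 1]].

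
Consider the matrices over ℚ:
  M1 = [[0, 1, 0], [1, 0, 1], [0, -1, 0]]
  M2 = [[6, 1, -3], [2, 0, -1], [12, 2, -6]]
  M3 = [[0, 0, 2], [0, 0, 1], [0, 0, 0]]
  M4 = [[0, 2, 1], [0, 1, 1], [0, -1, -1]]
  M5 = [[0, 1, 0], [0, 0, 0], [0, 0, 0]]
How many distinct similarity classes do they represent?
2 classes: {M1, M2, M4}, {M3, M5}

Characteristic polynomials: χ_{M1} = x^3, χ_{M2} = x^3, χ_{M3} = x^3, χ_{M4} = x^3, χ_{M5} = x^3.

{M1, M2, M4}: invariant factors x^3.

{M3, M5}: invariant factors x, x^2.

Matrices are similar if and only if their invariant-factor lists agree; the partition into similarity classes is {M1, M2, M4}, {M3, M5}.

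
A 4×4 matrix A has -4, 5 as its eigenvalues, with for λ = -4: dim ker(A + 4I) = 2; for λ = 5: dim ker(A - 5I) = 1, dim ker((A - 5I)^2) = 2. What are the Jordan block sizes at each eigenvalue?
λ = -4: successive nullity increments [2] count blocks of size ≥ k; block sizes are [1, 1].
λ = 5: successive nullity increments [1, 1] count blocks of size ≥ k; block sizes are [2].

Jordan blocks: (-4, 1), (-4, 1), (5, 2)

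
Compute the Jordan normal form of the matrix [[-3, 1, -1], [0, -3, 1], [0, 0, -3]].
J = [[-3, 1, 0], [0, -3, 1], [0, 0, -3]]

The characteristic polynomial is det(xI - A) = (x + 3)^3, so the eigenvalues are -3 (algebraic multiplicity 3).

For λ = -3: rank(A + 3I) = 2, rank((A + 3I)^2) = 1, rank((A + 3I)^3) = 0. The eigenspace has dimension 3 - 2 = 1, so there is 1 Jordan block; the rank sequence gives block sizes [3].

Assembling the blocks gives the Jordan form J above.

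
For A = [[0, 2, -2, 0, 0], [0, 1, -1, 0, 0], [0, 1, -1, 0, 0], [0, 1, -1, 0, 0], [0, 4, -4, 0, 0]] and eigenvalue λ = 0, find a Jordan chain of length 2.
We seek v_1 ∈ ker(A^2) \ ker(A), then set v_{i+1} = A v_i.

One such chain is v_1 = [[2, 1, 0, 1, 3]]^T, v_2 = [[2, 1, 1, 1, 4]]^T. Check: A v_2 = [[0, 0, 0, 0, 0]]^T = 0.

v_1 = [[2, 1, 0, 1, 3]]^T, v_2 = [[2, 1, 1, 1, 4]]^T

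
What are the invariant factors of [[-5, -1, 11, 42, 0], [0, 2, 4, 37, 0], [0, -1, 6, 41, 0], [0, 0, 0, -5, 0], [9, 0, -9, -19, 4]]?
x - 4, (x - 4)^2(x + 5)^2

The Jordan structure of A has elementary divisors (x + 5)^2, (x - 4)^2, (x - 4). Arranging the block sizes at each eigenvalue in decreasing order and taking row products gives the invariant factors.

Invariant factors (smallest first, each dividing the next): x - 4, (x - 4)^2(x + 5)^2.

Check: the last factor (x - 4)^2(x + 5)^2 is the minimal polynomial, and the product (x - 4)^3(x + 5)^2 is the characteristic polynomial.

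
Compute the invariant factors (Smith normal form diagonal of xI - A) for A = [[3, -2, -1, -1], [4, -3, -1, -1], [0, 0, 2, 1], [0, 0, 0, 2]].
The Jordan structure of A has elementary divisors (x + 1), (x - 1), (x - 2)^2. Arranging the block sizes at each eigenvalue in decreasing order and taking row products gives the invariant factors.

Invariant factors (smallest first, each dividing the next): (x - 2)^2(x - 1)(x + 1).

Check: the last factor (x - 2)^2(x - 1)(x + 1) is the minimal polynomial, and the product (x - 2)^2(x - 1)(x + 1) is the characteristic polynomial.

(x - 2)^2(x - 1)(x + 1)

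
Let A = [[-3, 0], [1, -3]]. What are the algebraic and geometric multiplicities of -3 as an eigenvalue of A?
The characteristic polynomial is (x + 3)^2, so the factor x + 3 appears with exponent 2: the algebraic multiplicity is 2.

rank(A + 3I) = 1, so the eigenspace has dimension 2 - 1 = 1: the geometric multiplicity is 1.

Since 1 < 2, A is not diagonalizable.

algebraic multiplicity 2, geometric multiplicity 1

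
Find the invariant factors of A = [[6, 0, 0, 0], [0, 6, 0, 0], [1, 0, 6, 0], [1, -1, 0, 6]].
(x - 6)^2, (x - 6)^2

The Jordan structure of A has elementary divisors (x - 6)^2, (x - 6)^2. Arranging the block sizes at each eigenvalue in decreasing order and taking row products gives the invariant factors.

Invariant factors (smallest first, each dividing the next): (x - 6)^2, (x - 6)^2.

Check: the last factor (x - 6)^2 is the minimal polynomial, and the product (x - 6)^4 is the characteristic polynomial.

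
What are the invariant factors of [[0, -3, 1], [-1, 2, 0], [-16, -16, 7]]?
(x - 3)^3

The Jordan structure of A has elementary divisors (x - 3)^3. Arranging the block sizes at each eigenvalue in decreasing order and taking row products gives the invariant factors.

Invariant factors (smallest first, each dividing the next): (x - 3)^3.

Check: the last factor (x - 3)^3 is the minimal polynomial, and the product (x - 3)^3 is the characteristic polynomial.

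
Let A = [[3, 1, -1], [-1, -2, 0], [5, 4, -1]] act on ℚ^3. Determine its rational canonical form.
R = [[0, 0, -1], [1, 0, 1], [0, 1, 0]]

The invariant factors of A (the non-unit diagonal entries of the Smith normal form of xI - A over ℚ[x]) are x^3 - x + 1, each dividing the next. The characteristic polynomial is their product, x^3 - x + 1.

The rational canonical form is the block-diagonal matrix of companion matrices C(f_i):
R = [[0, 0, -1], [1, 0, 1], [0, 1, 0]].

Note the characteristic polynomial does not split into linear factors over ℚ, so A has no Jordan form over ℚ; the rational canonical form exists over any field.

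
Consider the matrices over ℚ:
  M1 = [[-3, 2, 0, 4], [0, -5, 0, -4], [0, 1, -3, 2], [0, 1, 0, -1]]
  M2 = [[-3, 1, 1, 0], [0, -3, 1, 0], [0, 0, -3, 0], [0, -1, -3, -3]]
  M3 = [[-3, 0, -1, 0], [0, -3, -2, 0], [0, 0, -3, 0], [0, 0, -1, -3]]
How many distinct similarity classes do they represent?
2 classes: {M1, M3}, {M2}

Characteristic polynomials: χ_{M1} = (x + 3)^4, χ_{M2} = (x + 3)^4, χ_{M3} = (x + 3)^4.

{M1, M3}: invariant factors x + 3, x + 3, (x + 3)^2.

{M2}: invariant factors x + 3, (x + 3)^3.

Matrices are similar if and only if their invariant-factor lists agree; the partition into similarity classes is {M1, M3}, {M2}.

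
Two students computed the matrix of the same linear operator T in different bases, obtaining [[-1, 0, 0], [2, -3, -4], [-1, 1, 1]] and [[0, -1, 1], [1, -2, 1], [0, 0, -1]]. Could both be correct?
Yes.

Two matrices over a field are similar if and only if they have the same invariant factors.

Both A and B have characteristic polynomial (x + 1)^3 and minimal polynomial (x + 1)^2. Computing further, both have invariant factors x + 1, (x + 1)^2. Hence A and B are similar.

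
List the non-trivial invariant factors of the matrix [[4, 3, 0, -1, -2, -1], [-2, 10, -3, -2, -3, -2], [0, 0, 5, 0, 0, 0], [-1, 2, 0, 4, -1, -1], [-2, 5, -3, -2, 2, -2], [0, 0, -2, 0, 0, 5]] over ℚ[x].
x - 5, (x - 5)^2, (x - 5)^3

The Jordan structure of A has elementary divisors (x - 5)^3, (x - 5)^2, (x - 5). Arranging the block sizes at each eigenvalue in decreasing order and taking row products gives the invariant factors.

Invariant factors (smallest first, each dividing the next): x - 5, (x - 5)^2, (x - 5)^3.

Check: the last factor (x - 5)^3 is the minimal polynomial, and the product (x - 5)^6 is the characteristic polynomial.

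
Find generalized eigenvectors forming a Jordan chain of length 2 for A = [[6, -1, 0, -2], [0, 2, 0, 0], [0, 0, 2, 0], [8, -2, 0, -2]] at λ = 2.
We seek v_1 ∈ ker((A - 2I)^2) \ ker(A - 2I), then set v_{i+1} = (A - 2I) v_i.

One such chain is v_1 = [[0, 3, -1, -2]]^T, v_2 = [[1, 0, 0, 2]]^T. Check: (A - 2I) v_2 = [[0, 0, 0, 0]]^T = 0.

v_1 = [[0, 3, -1, -2]]^T, v_2 = [[1, 0, 0, 2]]^T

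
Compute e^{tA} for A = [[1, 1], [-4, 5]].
e^{tA} = [[(1 - 2*t)*e^{3*t}, t*e^{3*t}], [-4*t*e^{3*t}, (2*t + 1)*e^{3*t}]]

A has Jordan form J = [[3, 1], [0, 3]] with A = PJP^{-1}, so e^{tA} = P e^{tJ} P^{-1}.

For a Jordan block J_k(λ), e^{tJ_k(λ)} = e^{λt} · (I + tN + t^2 N^2/2! + ... + t^{k-1} N^{k-1}/(k-1)!) where N is the nilpotent superdiagonal part.

Assembling the blocks and conjugating back gives the entries of e^{tA} as shown above.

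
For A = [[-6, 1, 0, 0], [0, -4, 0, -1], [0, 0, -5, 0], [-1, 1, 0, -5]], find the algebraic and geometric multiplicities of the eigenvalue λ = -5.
algebraic multiplicity 4, geometric multiplicity 2

The characteristic polynomial is (x + 5)^4, so the factor x + 5 appears with exponent 4: the algebraic multiplicity is 4.

rank(A + 5I) = 2, so the eigenspace has dimension 4 - 2 = 2: the geometric multiplicity is 2.

Since 2 < 4, A is not diagonalizable.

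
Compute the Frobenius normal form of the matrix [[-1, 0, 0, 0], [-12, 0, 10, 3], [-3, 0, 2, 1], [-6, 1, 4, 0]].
R = [[-1, 0, 0, 0], [0, 0, 0, 4], [0, 1, 0, 7], [0, 0, 1, 2]]

The invariant factors of A (the non-unit diagonal entries of the Smith normal form of xI - A over ℚ[x]) are x + 1, (x - 4)(x + 1)^2, each dividing the next. The characteristic polynomial is their product, (x - 4)(x + 1)^3.

The rational canonical form is the block-diagonal matrix of companion matrices C(f_i):
R = [[-1, 0, 0, 0], [0, 0, 0, 4], [0, 1, 0, 7], [0, 0, 1, 2]].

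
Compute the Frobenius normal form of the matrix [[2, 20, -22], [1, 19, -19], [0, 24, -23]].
The invariant factors of A (the non-unit diagonal entries of the Smith normal form of xI - A over ℚ[x]) are (x + 5)(x^2 - 3x + 6), each dividing the next. The characteristic polynomial is their product, (x + 5)(x^2 - 3x + 6).

The rational canonical form is the block-diagonal matrix of companion matrices C(f_i):
R = [[0, 0, -30], [1, 0, 9], [0, 1, -2]].

Note the characteristic polynomial does not split into linear factors over ℚ, so A has no Jordan form over ℚ; the rational canonical form exists over any field.

R = [[0, 0, -30], [1, 0, 9], [0, 1, -2]]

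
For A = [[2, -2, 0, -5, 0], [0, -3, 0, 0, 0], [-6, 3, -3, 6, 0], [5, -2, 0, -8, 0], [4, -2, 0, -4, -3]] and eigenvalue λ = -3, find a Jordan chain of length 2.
We seek v_1 ∈ ker((A + 3I)^2) \ ker(A + 3I), then set v_{i+1} = (A + 3I) v_i.

One such chain is v_1 = [[1, 1, -1, 1, 0]]^T, v_2 = [[-2, 0, 3, -2, -2]]^T. Check: (A + 3I) v_2 = [[0, 0, 0, 0, 0]]^T = 0.

v_1 = [[1, 1, -1, 1, 0]]^T, v_2 = [[-2, 0, 3, -2, -2]]^T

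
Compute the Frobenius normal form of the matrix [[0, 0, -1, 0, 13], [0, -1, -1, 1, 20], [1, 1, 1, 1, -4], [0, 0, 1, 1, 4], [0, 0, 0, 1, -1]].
R = [[0, 0, 0, 0, 18], [1, 0, 0, 0, 36], [0, 1, 0, 0, -2], [0, 0, 1, 0, 5], [0, 0, 0, 1, 0]]

The invariant factors of A (the non-unit diagonal entries of the Smith normal form of xI - A over ℚ[x]) are (x - 3)(x + 3)(x^3 + 4x + 2), each dividing the next. The characteristic polynomial is their product, (x - 3)(x + 3)(x^3 + 4x + 2).

The rational canonical form is the block-diagonal matrix of companion matrices C(f_i):
R = [[0, 0, 0, 0, 18], [1, 0, 0, 0, 36], [0, 1, 0, 0, -2], [0, 0, 1, 0, 5], [0, 0, 0, 1, 0]].

Note the characteristic polynomial does not split into linear factors over ℚ, so A has no Jordan form over ℚ; the rational canonical form exists over any field.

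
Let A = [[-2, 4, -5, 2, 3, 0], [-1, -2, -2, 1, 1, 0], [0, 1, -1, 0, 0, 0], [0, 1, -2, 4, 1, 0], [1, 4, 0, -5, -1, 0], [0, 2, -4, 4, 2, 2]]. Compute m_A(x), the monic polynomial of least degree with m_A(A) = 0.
The characteristic polynomial factors as (x - 2)^3(x + 2)^3. The minimal polynomial is ∏(x - λ)^{k_λ} where k_λ is the size of the largest Jordan block at λ.

For λ = -2: rank(A + 2I) = 5, and the largest Jordan block has size 3 (the smallest k with rank((A + 2I)^k) = rank((A + 2I)^(k+1))).
For λ = 2: rank(A - 2I) = 4, and the largest Jordan block has size 2 (the smallest k with rank((A - 2I)^k) = rank((A - 2I)^(k+1))).

So m_A(x) = (x - 2)^2(x + 2)^3.

m_A(x) = (x - 2)^2(x + 2)^3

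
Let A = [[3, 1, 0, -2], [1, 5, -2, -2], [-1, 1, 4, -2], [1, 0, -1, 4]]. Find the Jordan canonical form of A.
J = [[4, 1, 0, 0], [0, 4, 0, 0], [0, 0, 4, 1], [0, 0, 0, 4]]

The characteristic polynomial is det(xI - A) = (x - 4)^4, so the eigenvalues are 4 (algebraic multiplicity 4).

For λ = 4: rank(A - 4I) = 2, rank((A - 4I)^2) = 0. The eigenspace has dimension 4 - 2 = 2, so there are 2 Jordan blocks; the rank sequence gives block sizes [2, 2].

Assembling the blocks gives the Jordan form J above.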